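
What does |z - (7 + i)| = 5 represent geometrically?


|z - z0| = r is a circle with center z0 and radius r.
Center = (7, 1), radius = 5

Circle with center (7, 1) and radius 5


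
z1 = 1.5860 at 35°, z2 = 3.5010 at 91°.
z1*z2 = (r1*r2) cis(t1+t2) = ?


r = 1.5860 * 3.5010 = 5.5526
theta = 35° + 91° = 126° = 126° (mod 360)

5.5526 cis(126°)


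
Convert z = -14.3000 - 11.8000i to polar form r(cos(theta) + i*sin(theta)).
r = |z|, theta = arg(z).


r = sqrt(204.49+139.24) = sqrt(343.73) = 18.5400
theta = atan2(-11.8, -14.3) = -140.4714 degrees

r = 18.5400, theta = -140.4714 degrees


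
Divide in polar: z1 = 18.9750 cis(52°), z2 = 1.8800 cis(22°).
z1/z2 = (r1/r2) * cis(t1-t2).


r = 18.9750 / 1.8800 = 10.0931
theta = 52° - 22° = 30° = 30° (mod 360)

10.0931 cis(30°)


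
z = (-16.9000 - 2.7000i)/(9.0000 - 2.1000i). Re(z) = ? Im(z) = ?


Multiply by conjugate: (-16.9000 - 2.7000i)(9.0000 + 2.1000i) / (9^2 + (-2.1)^2)
Numerator real = -16.9*9 - (2.7)*(-2.1) = -146.43
Numerator imag = -2.7*9 - (-16.9)*(-2.1) = -59.79
Denominator = 85.41
Re(z) = -146.43/85.41 = -1.7144
Im(z) = -59.79/85.41 = -0.7000

Re(z) = -1.7144, Im(z) = -0.7000


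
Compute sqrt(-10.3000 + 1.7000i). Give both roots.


|z| = sqrt(106.09+2.89) = 10.4393
sqrt((|z|+a)/2) = sqrt((10.4393+(-10.3))/2) = sqrt(0.0697) = 0.2640
sqrt((|z|-a)/2) = sqrt((10.4393-(-10.3))/2) = sqrt(10.3697) = 3.2202

±(0.2640 + 3.2202i) i.e. 0.2640 + 3.2202i and -0.2640 - 3.2202i


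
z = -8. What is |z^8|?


|z| = sqrt(64+0) = sqrt(64) = 8
|z^8| = |z|^8 = 8^8 = 16777216

|z^8| = 16777216


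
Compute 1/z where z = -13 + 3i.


|z|^2 = 169+9 = 178
1/z = (-13 - 3i)/178

1/z = -0.0730 - 0.0169i


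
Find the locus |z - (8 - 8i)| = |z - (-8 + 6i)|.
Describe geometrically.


Equal distances means the locus is the perpendicular bisector of z1 and z2.
Midpoint = ((8+(-8))/2, (-8+6)/2) = (0, -1.0000)

Perpendicular bisector through (0, -1.0000)


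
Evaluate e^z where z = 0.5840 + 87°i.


e^0.5840 = 1.7932
cos(87°) = 0.0523
sin(87°) = 0.9986
Real = 1.7932*0.0523 = 0.0938
Imag = 1.7932*0.9986 = 1.7907

0.0938 + 1.7907i


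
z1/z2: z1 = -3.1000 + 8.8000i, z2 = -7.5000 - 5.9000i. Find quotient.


Conjugate of z2 = -7.5000 + 5.9000i
Numerator: (-3.1000 + 8.8000i)(-7.5000 + 5.9000i) = -28.6700 - 84.2900i
Denominator: (-7.5)^2 + (-5.9)^2 = 91.06
Result = (-28.6700 - 84.2900i)/91.06

-0.3148 - 0.9257i


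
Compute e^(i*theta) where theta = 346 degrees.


cos(346°) = 0.9703
sin(346°) = -0.2419

e^(i*346°) = 0.9703 - 0.2419i


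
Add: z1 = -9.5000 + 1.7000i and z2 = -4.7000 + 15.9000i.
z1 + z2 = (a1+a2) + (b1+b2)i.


Real: -9.5 - 4.7 = -14.2
Imag: 1.7 + 15.9 = 17.6

-14.2000 + 17.6000i


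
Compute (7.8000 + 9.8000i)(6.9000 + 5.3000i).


Real = 7.8*6.9 - 9.8*5.3 = 53.82 - 51.94 = 1.88
Imag = 7.8*5.3 + 6.9*9.8 = 41.34 + 67.62 = 108.96

1.8800 + 108.9600i


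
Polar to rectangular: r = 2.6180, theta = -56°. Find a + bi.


a = 2.6180*cos(-56°) = 2.6180*0.5592 = 1.4640
b = 2.6180*sin(-56°) = 2.6180*(-0.82904) = -2.1704

1.4640 - 2.1704i


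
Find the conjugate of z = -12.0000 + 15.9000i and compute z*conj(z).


z_bar = -12.0000 - 15.9000i
z*z_bar = (-12)^2 + 15.9^2 = 144 + 252.81 = 396.81

z_bar = -12.0000 - 15.9000i, z*z_bar = 396.81


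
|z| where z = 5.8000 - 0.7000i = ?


|z| = sqrt(5.8^2 + (-0.7)^2) = sqrt(33.64 + 0.49) = sqrt(34.13) = 5.8421

|z| = 5.8421


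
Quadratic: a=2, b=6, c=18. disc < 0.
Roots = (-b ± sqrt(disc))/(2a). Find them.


disc = 6^2 - 4*2*18 = 36 - 144 = -108
sqrt(|disc|) = sqrt(108) = 10.3923
Real part = -6/(2*2) = -1.5000
Imag part = 10.3923/(2*2) = 2.5981

-1.5000 ± 2.5981i


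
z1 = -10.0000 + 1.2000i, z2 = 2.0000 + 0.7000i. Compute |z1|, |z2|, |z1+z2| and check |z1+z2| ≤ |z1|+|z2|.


|z1| = sqrt((-10)^2 + 1.2^2) = sqrt(101.44) = 10.0717
|z2| = sqrt(2^2 + 0.7^2) = sqrt(4.49) = 2.1190
z1+z2 = -8.0000 + 1.9000i
|z1+z2| = sqrt(67.61) = 8.2225
|z1|+|z2| = 10.0717 + 2.1190 = 12.1907

|z1+z2| = 8.2225 ≤ |z1|+|z2| = 12.1907 (verified)


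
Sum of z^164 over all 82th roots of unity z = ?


The roots are w_k = w^k with w = e^(2*pi*i/82), and (w^k)^164 = (w^164)^k.
So S = 1 + u + u^2 + ... + u^(81) with u = w^164.
164 = 2*82 + 0, so 164 is a multiple of 82 and u = (w^82)^2 = 1.
Every one of the 82 terms equals 1: S = 82

S = 82


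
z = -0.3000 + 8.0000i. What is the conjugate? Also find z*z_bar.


z_bar = -0.3000 - 8.0000i
z*z_bar = (-0.3)^2 + 8^2 = 0.09 + 64 = 64.09

z_bar = -0.3000 - 8.0000i, z*z_bar = 64.09


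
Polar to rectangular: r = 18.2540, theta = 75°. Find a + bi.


a = 18.2540*cos(75°) = 18.2540*0.25882 = 4.7245
b = 18.2540*sin(75°) = 18.2540*0.965926 = 17.6320

4.7245 + 17.6320i


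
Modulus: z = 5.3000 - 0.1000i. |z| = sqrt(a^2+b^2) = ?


|z| = sqrt(5.3^2 + (-0.1)^2) = sqrt(28.09 + 0.01) = sqrt(28.1) = 5.3009

|z| = 5.3009


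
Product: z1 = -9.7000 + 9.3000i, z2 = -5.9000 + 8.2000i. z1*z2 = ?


Real = -9.7*(-5.9) - 9.3*8.2 = 57.23 - 76.26 = -19.03
Imag = -9.7*8.2 - (5.9)*9.3 = -79.54 - (54.87) = -134.41

-19.0300 - 134.4100i


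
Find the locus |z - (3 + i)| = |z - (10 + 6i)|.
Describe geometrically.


Equal distances means the locus is the perpendicular bisector of z1 and z2.
Midpoint = ((3+10)/2, (1+6)/2) = (6.5000, 3.5000)

Perpendicular bisector through (6.5000, 3.5000)


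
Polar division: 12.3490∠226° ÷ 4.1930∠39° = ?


r = 12.3490 / 4.1930 = 2.9451
theta = 226° - 39° = 187° = 187° (mod 360)

2.9451 cis(187°)


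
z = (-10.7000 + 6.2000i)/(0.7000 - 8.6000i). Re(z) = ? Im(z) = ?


Multiply by conjugate: (-10.7000 + 6.2000i)(0.7000 + 8.6000i) / (0.7^2 + (-8.6)^2)
Numerator real = -10.7*0.7 + 6.2*(-8.6) = -60.81
Numerator imag = 6.2*0.7 - (-10.7)*(-8.6) = -87.68
Denominator = 74.45
Re(z) = -60.81/74.45 = -0.8168
Im(z) = -87.68/74.45 = -1.1777

Re(z) = -0.8168, Im(z) = -1.1777


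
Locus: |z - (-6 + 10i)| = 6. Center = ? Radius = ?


|z - z0| = r is a circle with center z0 and radius r.
Center = (-6, 10), radius = 6

Circle with center (-6, 10) and radius 6


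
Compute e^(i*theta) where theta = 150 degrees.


cos(150°) = -0.8660
sin(150°) = 0.5000

e^(i*150°) = -0.8660 + 0.5000i


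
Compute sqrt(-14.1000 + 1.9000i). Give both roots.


|z| = sqrt(198.81+3.61) = 14.2274
sqrt((|z|+a)/2) = sqrt((14.2274+(-14.1))/2) = sqrt(0.0637) = 0.2524
sqrt((|z|-a)/2) = sqrt((14.2274-(-14.1))/2) = sqrt(14.1637) = 3.7635

±(0.2524 + 3.7635i) i.e. 0.2524 + 3.7635i and -0.2524 - 3.7635i


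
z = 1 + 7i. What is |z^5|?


|z| = sqrt(1+49) = sqrt(50) = 7.0711
|z^5| = |z|^5 = (sqrt(50))^5 = 50^2 * sqrt(50) = 2500*sqrt(50)

|z^5| = 2500*sqrt(50) ≈ 17677.6695


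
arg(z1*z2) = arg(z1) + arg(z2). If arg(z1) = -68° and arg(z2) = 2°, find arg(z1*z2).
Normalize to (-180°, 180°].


arg(z1*z2) = -68° + 2° = -66°
Normalized to (-180°, 180°]: -66°

-66°


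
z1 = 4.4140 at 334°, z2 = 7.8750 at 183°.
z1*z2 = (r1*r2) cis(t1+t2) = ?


r = 4.4140 * 7.8750 = 34.7602
theta = 334° + 183° = 517° = 157° (mod 360)

34.7602 cis(157°)


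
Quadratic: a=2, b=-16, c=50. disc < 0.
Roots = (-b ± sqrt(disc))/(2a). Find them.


disc = (-16)^2 - 4*2*50 = 256 - 400 = -144
sqrt(|disc|) = sqrt(144) = 12.0000
Real part = 16/(2*2) = 4.0000
Imag part = 12.0000/(2*2) = 3.0000

4.0000 ± 3.0000i


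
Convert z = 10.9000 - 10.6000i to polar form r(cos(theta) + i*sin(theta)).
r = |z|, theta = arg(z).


r = sqrt(118.81+112.36) = sqrt(231.17) = 15.2043
theta = atan2(-10.6, 10.9) = -44.2006 degrees

r = 15.2043, theta = -44.2006 degrees


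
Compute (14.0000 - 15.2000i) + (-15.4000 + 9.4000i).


Real: 14 - 15.4 = -1.4
Imag: -15.2 + 9.4 = -5.8

-1.4000 - 5.8000i


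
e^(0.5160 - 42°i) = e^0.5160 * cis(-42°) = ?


e^0.5160 = 1.6753
cos(-42°) = 0.74314
sin(-42°) = -0.66913
Real = 1.6753*0.74314 = 1.2450
Imag = 1.6753*(-0.66913) = -1.1210

1.2450 - 1.1210i


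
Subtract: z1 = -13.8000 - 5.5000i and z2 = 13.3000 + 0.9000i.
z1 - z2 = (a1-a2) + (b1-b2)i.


Real: -13.8 - 13.3 = -27.1
Imag: -5.5 - 0.9 = -6.4

-27.1000 - 6.4000i


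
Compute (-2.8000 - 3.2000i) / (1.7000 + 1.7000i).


Conjugate of z2 = 1.7000 - 1.7000i
Numerator: (-2.8000 - 3.2000i)(1.7000 - 1.7000i) = -10.2000 - 0.6800i
Denominator: 1.7^2 + 1.7^2 = 5.78
Result = (-10.2000 - 0.6800i)/5.78

-1.7647 - 0.1176i


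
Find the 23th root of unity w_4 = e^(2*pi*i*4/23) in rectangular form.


Angle = 360*4/23 = 62.6087°
a = cos(62.6087°) = 0.4601
b = sin(62.6087°) = 0.8879

0.4601 + 0.8879i


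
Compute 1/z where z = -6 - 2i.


|z|^2 = 36+4 = 40
1/z = (-6 + 2i)/40

1/z = -0.1500 + 0.0500i


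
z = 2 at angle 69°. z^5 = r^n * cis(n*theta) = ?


r^5 = 2^5 = 32
n*theta = 5*69° = 345° = 345° (mod 360)
a = 32*cos(345°) = 30.9096
b = 32*sin(345°) = -8.2822

32 cis(345°) = 30.9096 - 8.2822i


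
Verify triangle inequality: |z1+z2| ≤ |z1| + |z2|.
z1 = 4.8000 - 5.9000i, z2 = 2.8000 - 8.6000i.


|z1| = sqrt(4.8^2 + (-5.9)^2) = sqrt(57.85) = 7.6059
|z2| = sqrt(2.8^2 + (-8.6)^2) = sqrt(81.8) = 9.0443
z1+z2 = 7.6000 - 14.5000i
|z1+z2| = sqrt(268.01) = 16.3710
|z1|+|z2| = 7.6059 + 9.0443 = 16.6502

|z1+z2| = 16.3710 ≤ |z1|+|z2| = 16.6502 (verified)


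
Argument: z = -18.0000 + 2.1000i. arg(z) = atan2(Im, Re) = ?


Re = -18, Im = 2.1
arg = atan2(2.1, -18) = 173.3456 degrees

arg(z) = 173.3456 degrees


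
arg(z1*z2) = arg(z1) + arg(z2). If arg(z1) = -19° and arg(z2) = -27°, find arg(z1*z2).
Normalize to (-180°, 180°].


arg(z1*z2) = -19° - 27° = -46°
Normalized to (-180°, 180°]: -46°

-46°


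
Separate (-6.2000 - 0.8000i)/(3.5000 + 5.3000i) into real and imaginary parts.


Multiply by conjugate: (-6.2000 - 0.8000i)(3.5000 - 5.3000i) / (3.5^2 + 5.3^2)
Numerator real = -6.2*3.5 - (0.8)*5.3 = -25.94
Numerator imag = -0.8*3.5 - (-6.2)*5.3 = 30.06
Denominator = 40.34
Re(z) = -25.94/40.34 = -0.6430
Im(z) = 30.06/40.34 = 0.7452

Re(z) = -0.6430, Im(z) = 0.7452


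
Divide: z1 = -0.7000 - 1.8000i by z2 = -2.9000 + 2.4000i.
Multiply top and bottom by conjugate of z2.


Conjugate of z2 = -2.9000 - 2.4000i
Numerator: (-0.7000 - 1.8000i)(-2.9000 - 2.4000i) = -2.2900 + 6.9000i
Denominator: (-2.9)^2 + 2.4^2 = 14.17
Result = (-2.2900 + 6.9000i)/14.17

-0.1616 + 0.4869i


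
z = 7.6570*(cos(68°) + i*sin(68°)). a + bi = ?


a = 7.6570*cos(68°) = 7.6570*0.37461 = 2.8684
b = 7.6570*sin(68°) = 7.6570*0.92718 = 7.0994

2.8684 + 7.0994i


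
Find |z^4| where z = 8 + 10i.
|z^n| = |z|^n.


|z| = sqrt(64+100) = sqrt(164) = 12.8062
|z^4| = |z|^4 = (sqrt(164))^4 = 164^2 = 26896

|z^4| = 26896


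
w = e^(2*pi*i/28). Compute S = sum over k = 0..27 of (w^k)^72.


The roots are w_k = w^k with w = e^(2*pi*i/28), and (w^k)^72 = (w^72)^k.
So S = 1 + u + u^2 + ... + u^(27) with u = w^72.
72 = 2*28 + 16, so 72 is not a multiple of 28: u = (w^28)^2 * w^16 = w^16 ≠ 1 (w is a primitive 28th root), while u^28 = (w^28)^72 = 1.
Geometric series: S = (1 - u^28)/(1 - u) = (1 - 1)/(1 - u) = 0

S = 0


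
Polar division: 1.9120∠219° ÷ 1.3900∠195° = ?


r = 1.9120 / 1.3900 = 1.3755
theta = 219° - 195° = 24° = 24° (mod 360)

1.3755 cis(24°)


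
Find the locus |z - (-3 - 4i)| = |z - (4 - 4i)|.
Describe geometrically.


Equal distances means the locus is the perpendicular bisector of z1 and z2.
Midpoint = ((-3+4)/2, (-4+(-4))/2) = (0.5000, -4.0000)

Perpendicular bisector through (0.5000, -4.0000)


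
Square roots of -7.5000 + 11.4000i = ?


|z| = sqrt(56.25+129.96) = 13.6459
sqrt((|z|+a)/2) = sqrt((13.6459+(-7.5))/2) = sqrt(3.0729) = 1.7530
sqrt((|z|-a)/2) = sqrt((13.6459-(-7.5))/2) = sqrt(10.5729) = 3.2516

±(1.7530 + 3.2516i) i.e. 1.7530 + 3.2516i and -1.7530 - 3.2516i


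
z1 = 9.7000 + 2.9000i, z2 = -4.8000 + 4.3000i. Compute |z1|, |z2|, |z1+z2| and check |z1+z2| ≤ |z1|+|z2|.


|z1| = sqrt(9.7^2 + 2.9^2) = sqrt(102.5) = 10.1242
|z2| = sqrt((-4.8)^2 + 4.3^2) = sqrt(41.53) = 6.4444
z1+z2 = 4.9000 + 7.2000i
|z1+z2| = sqrt(75.85) = 8.7092
|z1|+|z2| = 10.1242 + 6.4444 = 16.5686

|z1+z2| = 8.7092 ≤ |z1|+|z2| = 16.5686 (verified)


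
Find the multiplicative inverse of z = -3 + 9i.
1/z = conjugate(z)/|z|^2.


|z|^2 = 9+81 = 90
1/z = (-3 - 9i)/90

1/z = -0.0333 - 0.1000i


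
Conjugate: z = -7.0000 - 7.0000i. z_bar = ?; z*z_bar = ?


z_bar = -7.0000 + 7.0000i
z*z_bar = (-7)^2 + (-7)^2 = 49 + 49 = 98

z_bar = -7.0000 + 7.0000i, z*z_bar = 98


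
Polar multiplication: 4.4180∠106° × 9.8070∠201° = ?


r = 4.4180 * 9.8070 = 43.3273
theta = 106° + 201° = 307° = 307° (mod 360)

43.3273 cis(307°)


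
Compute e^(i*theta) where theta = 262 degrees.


cos(262°) = -0.1392
sin(262°) = -0.9903

e^(i*262°) = -0.1392 - 0.9903i


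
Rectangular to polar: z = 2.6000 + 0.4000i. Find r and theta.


r = sqrt(6.76+0.16) = sqrt(6.92) = 2.6306
theta = atan2(0.4, 2.6) = 8.7462 degrees

r = 2.6306, theta = 8.7462 degrees


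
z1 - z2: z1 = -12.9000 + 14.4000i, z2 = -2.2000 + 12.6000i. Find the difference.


Real: -12.9 + 2.2 = -10.7
Imag: 14.4 - 12.6 = 1.8

-10.7000 + 1.8000i


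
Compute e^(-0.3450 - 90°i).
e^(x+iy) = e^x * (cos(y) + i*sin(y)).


e^-0.3450 = 0.7082
cos(-90°) = 0
sin(-90°) = -1
Real = 0.7082*0 = 0
Imag = 0.7082*(-1) = -0.7082

0 - 0.7082i


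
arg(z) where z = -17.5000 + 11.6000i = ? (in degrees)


Re = -17.5, Im = 11.6
arg = atan2(11.6, -17.5) = 146.4613 degrees

arg(z) = 146.4613 degrees


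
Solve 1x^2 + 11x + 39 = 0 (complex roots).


disc = 11^2 - 4*1*39 = 121 - 156 = -35
sqrt(|disc|) = sqrt(35) = 5.9161
Real part = -11/(2*1) = -5.5000
Imag part = 5.9161/(2*1) = 2.9580

-5.5000 ± 2.9580i


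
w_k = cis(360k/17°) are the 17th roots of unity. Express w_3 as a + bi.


Angle = 360*3/17 = 63.5294°
a = cos(63.5294°) = 0.4457
b = sin(63.5294°) = 0.8952

0.4457 + 0.8952i


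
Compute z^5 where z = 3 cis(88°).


r^5 = 3^5 = 243
n*theta = 5*88° = 440° = 80° (mod 360)
a = 243*cos(80°) = 42.1965
b = 243*sin(80°) = 239.3083

243 cis(80°) = 42.1965 + 239.3083i


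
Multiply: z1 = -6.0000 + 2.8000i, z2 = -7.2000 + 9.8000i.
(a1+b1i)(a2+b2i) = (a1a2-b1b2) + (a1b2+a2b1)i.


Real = -6*(-7.2) - 2.8*9.8 = 43.2 - 27.44 = 15.76
Imag = -6*9.8 - (7.2)*2.8 = -58.8 - (20.16) = -78.96

15.7600 - 78.9600i


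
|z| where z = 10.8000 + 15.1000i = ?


|z| = sqrt(10.8^2 + 15.1^2) = sqrt(116.64 + 228.01) = sqrt(344.65) = 18.5648

|z| = 18.5648


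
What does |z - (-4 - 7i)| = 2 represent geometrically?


|z - z0| = r is a circle with center z0 and radius r.
Center = (-4, -7), radius = 2

Circle with center (-4, -7) and radius 2


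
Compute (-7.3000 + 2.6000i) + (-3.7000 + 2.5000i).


Real: -7.3 - 3.7 = -11
Imag: 2.6 + 2.5 = 5.1

-11.0000 + 5.1000i


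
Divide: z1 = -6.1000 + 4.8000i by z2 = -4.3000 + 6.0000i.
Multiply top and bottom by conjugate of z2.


Conjugate of z2 = -4.3000 - 6.0000i
Numerator: (-6.1000 + 4.8000i)(-4.3000 - 6.0000i) = 55.0300 + 15.9600i
Denominator: (-4.3)^2 + 6^2 = 54.49
Result = (55.0300 + 15.9600i)/54.49

1.0099 + 0.2929i


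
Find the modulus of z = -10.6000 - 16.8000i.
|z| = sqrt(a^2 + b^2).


|z| = sqrt((-10.6)^2 + (-16.8)^2) = sqrt(112.36 + 282.24) = sqrt(394.6) = 19.8645

|z| = 19.8645


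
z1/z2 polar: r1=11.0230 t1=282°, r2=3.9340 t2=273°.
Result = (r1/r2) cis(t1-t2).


r = 11.0230 / 3.9340 = 2.8020
theta = 282° - 273° = 9° = 9° (mod 360)

2.8020 cis(9°)


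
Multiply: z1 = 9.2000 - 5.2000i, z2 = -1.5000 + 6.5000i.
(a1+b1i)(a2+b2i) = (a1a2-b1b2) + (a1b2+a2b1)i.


Real = 9.2*(-1.5) - (-5.2)*6.5 = -13.8 - (-33.8) = 20
Imag = 9.2*6.5 - (1.5)*(-5.2) = 59.8 + 7.8 = 67.6

20.0000 + 67.6000i


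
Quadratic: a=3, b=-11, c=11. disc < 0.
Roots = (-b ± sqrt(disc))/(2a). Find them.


disc = (-11)^2 - 4*3*11 = 121 - 132 = -11
sqrt(|disc|) = sqrt(11) = 3.3166
Real part = 11/(2*3) = 1.8333
Imag part = 3.3166/(2*3) = 0.5528

1.8333 ± 0.5528i


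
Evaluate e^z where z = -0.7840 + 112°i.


e^-0.7840 = 0.45658
cos(112°) = -0.3746
sin(112°) = 0.9272
Real = 0.45658*(-0.3746) = -0.1710
Imag = 0.45658*0.9272 = 0.4233

-0.1710 + 0.4233i


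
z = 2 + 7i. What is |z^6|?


|z| = sqrt(4+49) = sqrt(53) = 7.2801
|z^6| = |z|^6 = (sqrt(53))^6 = 53^3 = 148877

|z^6| = 148877


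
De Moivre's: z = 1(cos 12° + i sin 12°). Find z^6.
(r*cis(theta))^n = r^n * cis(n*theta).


r^6 = 1^6 = 1
n*theta = 6*12° = 72° = 72° (mod 360)
a = 1*cos(72°) = 0.3090
b = 1*sin(72°) = 0.9511

1 cis(72°) = 0.3090 + 0.9511i


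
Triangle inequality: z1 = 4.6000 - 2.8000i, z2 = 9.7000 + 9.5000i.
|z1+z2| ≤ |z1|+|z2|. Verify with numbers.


|z1| = sqrt(4.6^2 + (-2.8)^2) = sqrt(29) = 5.3852
|z2| = sqrt(9.7^2 + 9.5^2) = sqrt(184.34) = 13.5772
z1+z2 = 14.3000 + 6.7000i
|z1+z2| = sqrt(249.38) = 15.7918
|z1|+|z2| = 5.3852 + 13.5772 = 18.9624

|z1+z2| = 15.7918 ≤ |z1|+|z2| = 18.9624 (verified)


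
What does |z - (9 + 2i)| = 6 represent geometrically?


|z - z0| = r is a circle with center z0 and radius r.
Center = (9, 2), radius = 6

Circle with center (9, 2) and radius 6


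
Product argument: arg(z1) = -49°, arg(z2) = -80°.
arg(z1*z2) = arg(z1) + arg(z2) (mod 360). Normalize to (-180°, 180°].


arg(z1*z2) = -49° - 80° = -129°
Normalized to (-180°, 180°]: -129°

-129°


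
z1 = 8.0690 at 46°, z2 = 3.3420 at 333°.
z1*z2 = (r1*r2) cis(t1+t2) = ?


r = 8.0690 * 3.3420 = 26.9666
theta = 46° + 333° = 379° = 19° (mod 360)

26.9666 cis(19°)


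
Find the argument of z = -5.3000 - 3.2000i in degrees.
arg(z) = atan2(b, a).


Re = -5.3, Im = -3.2
arg = atan2(-3.2, -5.3) = -148.8775 degrees

arg(z) = -148.8775 degrees


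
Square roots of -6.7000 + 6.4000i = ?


|z| = sqrt(44.89+40.96) = 9.2655
sqrt((|z|+a)/2) = sqrt((9.2655+(-6.7))/2) = sqrt(1.2828) = 1.1326
sqrt((|z|-a)/2) = sqrt((9.2655-(-6.7))/2) = sqrt(7.9828) = 2.8254

±(1.1326 + 2.8254i) i.e. 1.1326 + 2.8254i and -1.1326 - 2.8254i


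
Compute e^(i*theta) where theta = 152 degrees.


cos(152°) = -0.8829
sin(152°) = 0.4695

e^(i*152°) = -0.8829 + 0.4695i


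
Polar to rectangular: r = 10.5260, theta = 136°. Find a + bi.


a = 10.5260*cos(136°) = 10.5260*(-0.71934) = -7.5718
b = 10.5260*sin(136°) = 10.5260*0.69466 = 7.3120

-7.5718 + 7.3120i


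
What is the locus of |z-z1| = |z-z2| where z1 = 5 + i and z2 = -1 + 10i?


Equal distances means the locus is the perpendicular bisector of z1 and z2.
Midpoint = ((5+(-1))/2, (1+10)/2) = (2.0000, 5.5000)

Perpendicular bisector through (2.0000, 5.5000)


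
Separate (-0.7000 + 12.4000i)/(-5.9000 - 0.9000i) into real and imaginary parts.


Multiply by conjugate: (-0.7000 + 12.4000i)(-5.9000 + 0.9000i) / ((-5.9)^2 + (-0.9)^2)
Numerator real = -0.7*(-5.9) + 12.4*(-0.9) = -7.03
Numerator imag = 12.4*(-5.9) - (-0.7)*(-0.9) = -73.79
Denominator = 35.62
Re(z) = -7.03/35.62 = -0.1974
Im(z) = -73.79/35.62 = -2.0716

Re(z) = -0.1974, Im(z) = -2.0716


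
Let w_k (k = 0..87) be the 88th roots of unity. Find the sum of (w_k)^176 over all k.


The roots are w_k = w^k with w = e^(2*pi*i/88), and (w^k)^176 = (w^176)^k.
So S = 1 + u + u^2 + ... + u^(87) with u = w^176.
176 = 2*88 + 0, so 176 is a multiple of 88 and u = (w^88)^2 = 1.
Every one of the 88 terms equals 1: S = 88

S = 88


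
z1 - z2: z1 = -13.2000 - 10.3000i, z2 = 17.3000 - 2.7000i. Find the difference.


Real: -13.2 - 17.3 = -30.5
Imag: -10.3 + 2.7 = -7.6

-30.5000 - 7.6000i


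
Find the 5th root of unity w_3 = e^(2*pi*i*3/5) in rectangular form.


Angle = 360*3/5 = 216°
a = cos(216°) = -0.8090
b = sin(216°) = -0.5878

-0.8090 - 0.5878i


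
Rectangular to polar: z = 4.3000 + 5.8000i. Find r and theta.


r = sqrt(18.49+33.64) = sqrt(52.13) = 7.2201
theta = atan2(5.8, 4.3) = 53.4475 degrees

r = 7.2201, theta = 53.4475 degrees


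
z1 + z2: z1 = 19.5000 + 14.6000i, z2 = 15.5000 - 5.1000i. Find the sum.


Real: 19.5 + 15.5 = 35
Imag: 14.6 - 5.1 = 9.5

35.0000 + 9.5000i


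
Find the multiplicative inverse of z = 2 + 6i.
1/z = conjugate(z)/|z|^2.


|z|^2 = 4+36 = 40
1/z = (2 - 6i)/40

1/z = 0.0500 - 0.1500i


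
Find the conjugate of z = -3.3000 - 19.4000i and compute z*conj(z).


z_bar = -3.3000 + 19.4000i
z*z_bar = (-3.3)^2 + (-19.4)^2 = 10.89 + 376.36 = 387.25

z_bar = -3.3000 + 19.4000i, z*z_bar = 387.25


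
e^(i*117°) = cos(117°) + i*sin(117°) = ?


cos(117°) = -0.4540
sin(117°) = 0.8910

e^(i*117°) = -0.4540 + 0.8910i


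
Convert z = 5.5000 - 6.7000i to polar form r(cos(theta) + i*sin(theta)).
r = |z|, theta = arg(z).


r = sqrt(30.25+44.89) = sqrt(75.14) = 8.6683
theta = atan2(-6.7, 5.5) = -50.6176 degrees

r = 8.6683, theta = -50.6176 degrees


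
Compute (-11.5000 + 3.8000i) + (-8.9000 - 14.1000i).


Real: -11.5 - 8.9 = -20.4
Imag: 3.8 - 14.1 = -10.3

-20.4000 - 10.3000i


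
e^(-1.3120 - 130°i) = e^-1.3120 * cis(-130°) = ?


e^-1.3120 = 0.2693
cos(-130°) = -0.6428
sin(-130°) = -0.766
Real = 0.2693*(-0.6428) = -0.1731
Imag = 0.2693*(-0.766) = -0.2063

-0.1731 - 0.2063i


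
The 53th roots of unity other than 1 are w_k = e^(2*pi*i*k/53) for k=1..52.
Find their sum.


With w = e^(2*pi*i/53), all 53 of the 53th roots of unity w^0 = 1, w, ..., w^(52) sum to 0: 1 + w + ... + w^(52) = (1 - w^53)/(1 - w) = 0 since w^53 = 1, w ≠ 1.
Removing the root 1: w + w^2 + ... + w^(52) = 0 - 1 = -1

Sum = -1


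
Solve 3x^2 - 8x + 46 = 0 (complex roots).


disc = (-8)^2 - 4*3*46 = 64 - 552 = -488
sqrt(|disc|) = sqrt(488) = 22.0907
Real part = 8/(2*3) = 1.3333
Imag part = 22.0907/(2*3) = 3.6818

1.3333 ± 3.6818i


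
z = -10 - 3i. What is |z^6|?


|z| = sqrt(100+9) = sqrt(109) = 10.4403
|z^6| = |z|^6 = (sqrt(109))^6 = 109^3 = 1295029

|z^6| = 1295029


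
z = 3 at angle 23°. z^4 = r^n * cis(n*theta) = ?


r^4 = 3^4 = 81
n*theta = 4*23° = 92° = 92° (mod 360)
a = 81*cos(92°) = -2.8269
b = 81*sin(92°) = 80.9507

81 cis(92°) = -2.8269 + 80.9507i


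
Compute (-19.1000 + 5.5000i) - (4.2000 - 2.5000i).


Real: -19.1 - 4.2 = -23.3
Imag: 5.5 + 2.5 = 8

-23.3000 + 8.0000i


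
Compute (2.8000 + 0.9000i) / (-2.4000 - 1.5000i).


Conjugate of z2 = -2.4000 + 1.5000i
Numerator: (2.8000 + 0.9000i)(-2.4000 + 1.5000i) = -8.0700 + 2.0400i
Denominator: (-2.4)^2 + (-1.5)^2 = 8.01
Result = (-8.0700 + 2.0400i)/8.01

-1.0075 + 0.2547i


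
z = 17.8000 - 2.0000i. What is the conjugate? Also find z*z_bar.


z_bar = 17.8000 + 2.0000i
z*z_bar = 17.8^2 + (-2)^2 = 316.84 + 4 = 320.84

z_bar = 17.8000 + 2.0000i, z*z_bar = 320.84


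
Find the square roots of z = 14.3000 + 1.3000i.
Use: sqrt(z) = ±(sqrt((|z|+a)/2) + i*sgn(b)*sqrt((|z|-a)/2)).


|z| = sqrt(204.49+1.69) = 14.3590
sqrt((|z|+a)/2) = sqrt((14.3590+14.3)/2) = sqrt(14.3295) = 3.7854
sqrt((|z|-a)/2) = sqrt((14.3590-14.3)/2) = sqrt(0.0295) = 0.1717

±(3.7854 + 0.1717i) i.e. 3.7854 + 0.1717i and -3.7854 - 0.1717i


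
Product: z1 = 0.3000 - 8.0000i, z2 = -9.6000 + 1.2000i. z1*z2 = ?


Real = 0.3*(-9.6) - (-8)*1.2 = -2.88 - (-9.6) = 6.72
Imag = 0.3*1.2 - (9.6)*(-8) = 0.36 + 76.8 = 77.16

6.7200 + 77.1600i


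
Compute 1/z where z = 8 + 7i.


|z|^2 = 64+49 = 113
1/z = (8 - 7i)/113

1/z = 0.0708 - 0.0619i


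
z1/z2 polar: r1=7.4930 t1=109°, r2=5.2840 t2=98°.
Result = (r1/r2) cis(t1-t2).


r = 7.4930 / 5.2840 = 1.4181
theta = 109° - 98° = 11° = 11° (mod 360)

1.4181 cis(11°)


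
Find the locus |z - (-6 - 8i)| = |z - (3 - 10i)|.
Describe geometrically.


Equal distances means the locus is the perpendicular bisector of z1 and z2.
Midpoint = ((-6+3)/2, (-8+(-10))/2) = (-1.5000, -9.0000)

Perpendicular bisector through (-1.5000, -9.0000)


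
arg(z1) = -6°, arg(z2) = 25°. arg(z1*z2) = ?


arg(z1*z2) = -6° + 25° = 19°
Normalized to (-180°, 180°]: 19°

19°


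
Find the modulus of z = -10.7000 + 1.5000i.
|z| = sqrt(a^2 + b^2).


|z| = sqrt((-10.7)^2 + 1.5^2) = sqrt(114.49 + 2.25) = sqrt(116.74) = 10.8046

|z| = 10.8046


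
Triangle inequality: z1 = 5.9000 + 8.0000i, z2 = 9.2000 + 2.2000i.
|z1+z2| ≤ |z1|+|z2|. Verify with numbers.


|z1| = sqrt(5.9^2 + 8^2) = sqrt(98.81) = 9.9403
|z2| = sqrt(9.2^2 + 2.2^2) = sqrt(89.48) = 9.4594
z1+z2 = 15.1000 + 10.2000i
|z1+z2| = sqrt(332.05) = 18.2222
|z1|+|z2| = 9.9403 + 9.4594 = 19.3997

|z1+z2| = 18.2222 ≤ |z1|+|z2| = 19.3997 (verified)


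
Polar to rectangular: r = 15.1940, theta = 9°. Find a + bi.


a = 15.1940*cos(9°) = 15.1940*0.987688 = 15.0069
b = 15.1940*sin(9°) = 15.1940*0.156434 = 2.3769

15.0069 + 2.3769i


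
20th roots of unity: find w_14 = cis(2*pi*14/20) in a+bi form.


Angle = 360*14/20 = 252°
a = cos(252°) = -0.3090
b = sin(252°) = -0.9511

-0.3090 - 0.9511i


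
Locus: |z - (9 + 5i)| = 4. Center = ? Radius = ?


|z - z0| = r is a circle with center z0 and radius r.
Center = (9, 5), radius = 4

Circle with center (9, 5) and radius 4


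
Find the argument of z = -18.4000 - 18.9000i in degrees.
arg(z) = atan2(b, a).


Re = -18.4, Im = -18.9
arg = atan2(-18.9, -18.4) = -134.2320 degrees

arg(z) = -134.2320 degrees


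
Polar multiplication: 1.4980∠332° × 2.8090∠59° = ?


r = 1.4980 * 2.8090 = 4.2079
theta = 332° + 59° = 391° = 31° (mod 360)

4.2079 cis(31°)


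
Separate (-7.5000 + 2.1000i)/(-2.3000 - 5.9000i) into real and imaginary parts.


Multiply by conjugate: (-7.5000 + 2.1000i)(-2.3000 + 5.9000i) / ((-2.3)^2 + (-5.9)^2)
Numerator real = -7.5*(-2.3) + 2.1*(-5.9) = 4.86
Numerator imag = 2.1*(-2.3) - (-7.5)*(-5.9) = -49.08
Denominator = 40.1
Re(z) = 4.86/40.1 = 0.1212
Im(z) = -49.08/40.1 = -1.2239

Re(z) = 0.1212, Im(z) = -1.2239


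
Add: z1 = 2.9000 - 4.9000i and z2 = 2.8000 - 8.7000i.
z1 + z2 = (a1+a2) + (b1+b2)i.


Real: 2.9 + 2.8 = 5.7
Imag: -4.9 - 8.7 = -13.6

5.7000 - 13.6000i


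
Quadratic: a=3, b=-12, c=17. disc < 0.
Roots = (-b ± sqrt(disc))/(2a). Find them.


disc = (-12)^2 - 4*3*17 = 144 - 204 = -60
sqrt(|disc|) = sqrt(60) = 7.7460
Real part = 12/(2*3) = 2.0000
Imag part = 7.7460/(2*3) = 1.2910

2.0000 ± 1.2910i


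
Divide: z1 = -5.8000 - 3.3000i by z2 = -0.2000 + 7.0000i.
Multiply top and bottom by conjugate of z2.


Conjugate of z2 = -0.2000 - 7.0000i
Numerator: (-5.8000 - 3.3000i)(-0.2000 - 7.0000i) = -21.9400 + 41.2600i
Denominator: (-0.2)^2 + 7^2 = 49.04
Result = (-21.9400 + 41.2600i)/49.04

-0.4474 + 0.8414i


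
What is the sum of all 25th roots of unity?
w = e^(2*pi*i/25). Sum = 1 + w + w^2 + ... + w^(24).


The sum of all 25th roots of unity is 0.
Geometric series: (1 - w^25)/(1 - w) = (1-1)/(1-w) = 0 since w^25 = 1, w ≠ 1.
Alternatively: coefficient of z^24 in z^25 - 1 is 0.

0


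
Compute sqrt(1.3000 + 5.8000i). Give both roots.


|z| = sqrt(1.69+33.64) = 5.9439
sqrt((|z|+a)/2) = sqrt((5.9439+1.3)/2) = sqrt(3.6220) = 1.9031
sqrt((|z|-a)/2) = sqrt((5.9439-1.3)/2) = sqrt(2.3220) = 1.5238

±(1.9031 + 1.5238i) i.e. 1.9031 + 1.5238i and -1.9031 - 1.5238i


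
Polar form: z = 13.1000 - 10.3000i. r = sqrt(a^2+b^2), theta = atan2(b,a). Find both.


r = sqrt(171.61+106.09) = sqrt(277.7) = 16.6643
theta = atan2(-10.3, 13.1) = -38.1765 degrees

r = 16.6643, theta = -38.1765 degrees


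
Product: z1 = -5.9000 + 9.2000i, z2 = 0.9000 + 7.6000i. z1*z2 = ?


Real = -5.9*0.9 - 9.2*7.6 = -5.31 - 69.92 = -75.23
Imag = -5.9*7.6 + 0.9*9.2 = -44.84 + 8.28 = -36.56

-75.2300 - 36.5600i


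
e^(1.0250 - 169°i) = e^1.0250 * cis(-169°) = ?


e^1.0250 = 2.7871
cos(-169°) = -0.98163
sin(-169°) = -0.1908
Real = 2.7871*(-0.98163) = -2.7359
Imag = 2.7871*(-0.1908) = -0.5318

-2.7359 - 0.5318i


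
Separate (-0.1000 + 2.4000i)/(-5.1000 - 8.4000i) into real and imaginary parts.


Multiply by conjugate: (-0.1000 + 2.4000i)(-5.1000 + 8.4000i) / ((-5.1)^2 + (-8.4)^2)
Numerator real = -0.1*(-5.1) + 2.4*(-8.4) = -19.65
Numerator imag = 2.4*(-5.1) - (-0.1)*(-8.4) = -13.08
Denominator = 96.57
Re(z) = -19.65/96.57 = -0.2035
Im(z) = -13.08/96.57 = -0.1354

Re(z) = -0.2035, Im(z) = -0.1354


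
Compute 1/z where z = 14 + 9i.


|z|^2 = 196+81 = 277
1/z = (14 - 9i)/277

1/z = 0.0505 - 0.0325i


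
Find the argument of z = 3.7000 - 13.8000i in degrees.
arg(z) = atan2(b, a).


Re = 3.7, Im = -13.8
arg = atan2(-13.8, 3.7) = -74.9911 degrees

arg(z) = -74.9911 degrees


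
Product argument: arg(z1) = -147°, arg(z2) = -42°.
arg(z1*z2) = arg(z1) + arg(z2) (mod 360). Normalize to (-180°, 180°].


arg(z1*z2) = -147° - 42° = -189°
Normalized to (-180°, 180°]: 171°

171°


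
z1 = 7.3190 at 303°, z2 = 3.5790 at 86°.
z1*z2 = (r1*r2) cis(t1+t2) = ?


r = 7.3190 * 3.5790 = 26.1947
theta = 303° + 86° = 389° = 29° (mod 360)

26.1947 cis(29°)


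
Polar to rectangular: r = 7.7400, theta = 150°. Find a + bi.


a = 7.7400*cos(150°) = 7.7400*(-0.866025) = -6.7030
b = 7.7400*sin(150°) = 7.7400*0.5 = 3.8700

-6.7030 + 3.8700i


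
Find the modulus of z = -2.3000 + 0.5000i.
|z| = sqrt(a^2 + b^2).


|z| = sqrt((-2.3)^2 + 0.5^2) = sqrt(5.29 + 0.25) = sqrt(5.54) = 2.3537

|z| = 2.3537


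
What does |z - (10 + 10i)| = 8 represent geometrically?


|z - z0| = r is a circle with center z0 and radius r.
Center = (10, 10), radius = 8

Circle with center (10, 10) and radius 8


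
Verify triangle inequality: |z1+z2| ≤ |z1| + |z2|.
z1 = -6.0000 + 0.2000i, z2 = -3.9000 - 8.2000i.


|z1| = sqrt((-6)^2 + 0.2^2) = sqrt(36.04) = 6.0033
|z2| = sqrt((-3.9)^2 + (-8.2)^2) = sqrt(82.45) = 9.0802
z1+z2 = -9.9000 - 8.0000i
|z1+z2| = sqrt(162.01) = 12.7283
|z1|+|z2| = 6.0033 + 9.0802 = 15.0835

|z1+z2| = 12.7283 ≤ |z1|+|z2| = 15.0835 (verified)


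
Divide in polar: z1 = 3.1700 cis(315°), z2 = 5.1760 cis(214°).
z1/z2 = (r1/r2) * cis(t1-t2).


r = 3.1700 / 5.1760 = 0.6124
theta = 315° - 214° = 101° = 101° (mod 360)

0.6124 cis(101°)


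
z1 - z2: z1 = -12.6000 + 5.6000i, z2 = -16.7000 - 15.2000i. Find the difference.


Real: -12.6 + 16.7 = 4.1
Imag: 5.6 + 15.2 = 20.8

4.1000 + 20.8000i


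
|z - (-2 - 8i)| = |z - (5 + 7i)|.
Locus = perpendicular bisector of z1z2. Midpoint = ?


Equal distances means the locus is the perpendicular bisector of z1 and z2.
Midpoint = ((-2+5)/2, (-8+7)/2) = (1.5000, -0.5000)

Perpendicular bisector through (1.5000, -0.5000)


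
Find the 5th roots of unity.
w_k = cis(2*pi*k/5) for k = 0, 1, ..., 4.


The 5th roots of unity are cis(360k/5°) for k=0..4
Angle step = 360/5 = 72°
Primitive root: cis(72°)
Primitive root = 0.3090 + 0.9511i

5 roots at angles: 0°, 72°, 144°, 216°, 288°


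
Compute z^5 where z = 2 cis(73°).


r^5 = 2^5 = 32
n*theta = 5*73° = 365° = 5° (mod 360)
a = 32*cos(5°) = 31.8782
b = 32*sin(5°) = 2.7890

32 cis(5°) = 31.8782 + 2.7890i


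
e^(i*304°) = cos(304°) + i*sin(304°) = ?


cos(304°) = 0.5592
sin(304°) = -0.8290

e^(i*304°) = 0.5592 - 0.8290i


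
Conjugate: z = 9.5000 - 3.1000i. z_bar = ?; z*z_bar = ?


z_bar = 9.5000 + 3.1000i
z*z_bar = 9.5^2 + (-3.1)^2 = 90.25 + 9.61 = 99.86

z_bar = 9.5000 + 3.1000i, z*z_bar = 99.86


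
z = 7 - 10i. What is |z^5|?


|z| = sqrt(49+100) = sqrt(149) = 12.2066
|z^5| = |z|^5 = (sqrt(149))^5 = 149^2 * sqrt(149) = 22201*sqrt(149)

|z^5| = 22201*sqrt(149) ≈ 270997.7412


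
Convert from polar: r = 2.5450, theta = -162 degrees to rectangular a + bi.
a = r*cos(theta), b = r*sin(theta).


a = 2.5450*cos(-162°) = 2.5450*(-0.95106) = -2.4204
b = 2.5450*sin(-162°) = 2.5450*(-0.309) = -0.7864

-2.4204 - 0.7864i


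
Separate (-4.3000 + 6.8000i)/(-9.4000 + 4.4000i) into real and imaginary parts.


Multiply by conjugate: (-4.3000 + 6.8000i)(-9.4000 - 4.4000i) / ((-9.4)^2 + 4.4^2)
Numerator real = -4.3*(-9.4) + 6.8*4.4 = 70.34
Numerator imag = 6.8*(-9.4) - (-4.3)*4.4 = -45
Denominator = 107.72
Re(z) = 70.34/107.72 = 0.6530
Im(z) = -45/107.72 = -0.4177

Re(z) = 0.6530, Im(z) = -0.4177


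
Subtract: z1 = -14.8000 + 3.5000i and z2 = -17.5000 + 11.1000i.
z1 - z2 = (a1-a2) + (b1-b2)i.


Real: -14.8 + 17.5 = 2.7
Imag: 3.5 - 11.1 = -7.6

2.7000 - 7.6000i


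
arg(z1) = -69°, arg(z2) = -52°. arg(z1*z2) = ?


arg(z1*z2) = -69° - 52° = -121°
Normalized to (-180°, 180°]: -121°

-121°


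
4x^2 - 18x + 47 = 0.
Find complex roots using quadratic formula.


disc = (-18)^2 - 4*4*47 = 324 - 752 = -428
sqrt(|disc|) = sqrt(428) = 20.6882
Real part = 18/(2*4) = 2.2500
Imag part = 20.6882/(2*4) = 2.5860

2.2500 ± 2.5860i


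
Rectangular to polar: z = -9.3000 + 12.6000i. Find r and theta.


r = sqrt(86.49+158.76) = sqrt(245.25) = 15.6605
theta = atan2(12.6, -9.3) = 126.4309 degrees

r = 15.6605, theta = 126.4309 degrees


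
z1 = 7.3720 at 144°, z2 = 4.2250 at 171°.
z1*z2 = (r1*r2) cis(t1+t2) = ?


r = 7.3720 * 4.2250 = 31.1467
theta = 144° + 171° = 315° = 315° (mod 360)

31.1467 cis(315°)


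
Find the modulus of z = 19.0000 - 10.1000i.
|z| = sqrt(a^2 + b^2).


|z| = sqrt(19^2 + (-10.1)^2) = sqrt(361 + 102.01) = sqrt(463.01) = 21.5177

|z| = 21.5177


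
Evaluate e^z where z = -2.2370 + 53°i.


e^-2.2370 = 0.1068
cos(53°) = 0.6018
sin(53°) = 0.7986
Real = 0.1068*0.6018 = 0.0643
Imag = 0.1068*0.7986 = 0.0853

0.0643 + 0.0853i


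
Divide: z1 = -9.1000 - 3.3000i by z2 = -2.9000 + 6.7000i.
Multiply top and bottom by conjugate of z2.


Conjugate of z2 = -2.9000 - 6.7000i
Numerator: (-9.1000 - 3.3000i)(-2.9000 - 6.7000i) = 4.2800 + 70.5400i
Denominator: (-2.9)^2 + 6.7^2 = 53.3
Result = (4.2800 + 70.5400i)/53.3

0.0803 + 1.3235i


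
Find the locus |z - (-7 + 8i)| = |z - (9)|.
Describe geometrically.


Equal distances means the locus is the perpendicular bisector of z1 and z2.
Midpoint = ((-7+9)/2, (8+0)/2) = (1.0000, 4.0000)

Perpendicular bisector through (1.0000, 4.0000)


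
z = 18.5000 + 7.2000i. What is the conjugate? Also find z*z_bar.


z_bar = 18.5000 - 7.2000i
z*z_bar = 18.5^2 + 7.2^2 = 342.25 + 51.84 = 394.09

z_bar = 18.5000 - 7.2000i, z*z_bar = 394.09


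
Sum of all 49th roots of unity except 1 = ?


With w = e^(2*pi*i/49), all 49 of the 49th roots of unity w^0 = 1, w, ..., w^(48) sum to 0: 1 + w + ... + w^(48) = (1 - w^49)/(1 - w) = 0 since w^49 = 1, w ≠ 1.
Removing the root 1: w + w^2 + ... + w^(48) = 0 - 1 = -1

Sum = -1


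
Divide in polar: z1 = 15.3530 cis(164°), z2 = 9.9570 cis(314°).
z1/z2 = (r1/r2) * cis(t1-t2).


r = 15.3530 / 9.9570 = 1.5419
theta = 164° - 314° = -150° = 210° (mod 360)

1.5419 cis(210°)


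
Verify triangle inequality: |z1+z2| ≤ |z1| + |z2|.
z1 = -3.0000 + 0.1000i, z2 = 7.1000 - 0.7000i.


|z1| = sqrt((-3)^2 + 0.1^2) = sqrt(9.01) = 3.0017
|z2| = sqrt(7.1^2 + (-0.7)^2) = sqrt(50.9) = 7.1344
z1+z2 = 4.1000 - 0.6000i
|z1+z2| = sqrt(17.17) = 4.1437
|z1|+|z2| = 3.0017 + 7.1344 = 10.1361

|z1+z2| = 4.1437 ≤ |z1|+|z2| = 10.1361 (verified)


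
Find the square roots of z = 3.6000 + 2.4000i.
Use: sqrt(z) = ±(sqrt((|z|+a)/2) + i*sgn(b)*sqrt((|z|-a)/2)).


|z| = sqrt(12.96+5.76) = 4.3267
sqrt((|z|+a)/2) = sqrt((4.3267+3.6)/2) = sqrt(3.9633) = 1.9908
sqrt((|z|-a)/2) = sqrt((4.3267-3.6)/2) = sqrt(0.3633) = 0.6028

±(1.9908 + 0.6028i) i.e. 1.9908 + 0.6028i and -1.9908 - 0.6028i


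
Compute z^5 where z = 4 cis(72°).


r^5 = 4^5 = 1024
n*theta = 5*72° = 360° = 0° (mod 360)
a = 1024*cos(0°) = 1024.0000
b = 1024*sin(0°) = 0

1024 cis(0°) = 1024.0000 + 0i


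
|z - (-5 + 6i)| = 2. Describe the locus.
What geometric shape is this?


|z - z0| = r is a circle with center z0 and radius r.
Center = (-5, 6), radius = 2

Circle with center (-5, 6) and radius 2


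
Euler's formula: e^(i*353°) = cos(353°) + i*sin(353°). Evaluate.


cos(353°) = 0.9925
sin(353°) = -0.1219

e^(i*353°) = 0.9925 - 0.1219i


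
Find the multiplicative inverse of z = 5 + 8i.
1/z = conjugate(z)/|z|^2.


|z|^2 = 25+64 = 89
1/z = (5 - 8i)/89

1/z = 0.0562 - 0.0899i


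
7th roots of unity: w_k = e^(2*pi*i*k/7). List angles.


The 7th roots of unity are cis(360k/7°) for k=0..6
Angle step = 360/7 = 51.4286°
Primitive root: cis(51.4286°)
Primitive root = 0.6235 + 0.7818i

7 roots at angles: 0°, 51.4286°, 102.8571°, 154.2857°, 205.7143°, 257.1429°, 308.5714°


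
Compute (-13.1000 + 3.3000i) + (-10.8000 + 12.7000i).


Real: -13.1 - 10.8 = -23.9
Imag: 3.3 + 12.7 = 16

-23.9000 + 16.0000i


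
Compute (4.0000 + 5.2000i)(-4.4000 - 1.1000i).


Real = 4*(-4.4) - 5.2*(-1.1) = -17.6 - (-5.72) = -11.88
Imag = 4*(-1.1) - (4.4)*5.2 = -4.4 - (22.88) = -27.28

-11.8800 - 27.2800i


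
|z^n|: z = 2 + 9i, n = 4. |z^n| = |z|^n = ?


|z| = sqrt(4+81) = sqrt(85) = 9.2195
|z^4| = |z|^4 = (sqrt(85))^4 = 85^2 = 7225

|z^4| = 7225


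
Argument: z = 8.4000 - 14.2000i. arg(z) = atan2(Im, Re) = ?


Re = 8.4, Im = -14.2
arg = atan2(-14.2, 8.4) = -59.3936 degrees

arg(z) = -59.3936 degrees


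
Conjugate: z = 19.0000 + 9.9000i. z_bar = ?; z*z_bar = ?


z_bar = 19.0000 - 9.9000i
z*z_bar = 19^2 + 9.9^2 = 361 + 98.01 = 459.01

z_bar = 19.0000 - 9.9000i, z*z_bar = 459.01


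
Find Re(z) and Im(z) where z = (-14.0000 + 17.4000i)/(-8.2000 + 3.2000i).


Multiply by conjugate: (-14.0000 + 17.4000i)(-8.2000 - 3.2000i) / ((-8.2)^2 + 3.2^2)
Numerator real = -14*(-8.2) + 17.4*3.2 = 170.48
Numerator imag = 17.4*(-8.2) - (-14)*3.2 = -97.88
Denominator = 77.48
Re(z) = 170.48/77.48 = 2.2003
Im(z) = -97.88/77.48 = -1.2633

Re(z) = 2.2003, Im(z) = -1.2633


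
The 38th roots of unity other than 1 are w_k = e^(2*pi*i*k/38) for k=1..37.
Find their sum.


With w = e^(2*pi*i/38), all 38 of the 38th roots of unity w^0 = 1, w, ..., w^(37) sum to 0: 1 + w + ... + w^(37) = (1 - w^38)/(1 - w) = 0 since w^38 = 1, w ≠ 1.
Removing the root 1: w + w^2 + ... + w^(37) = 0 - 1 = -1

Sum = -1


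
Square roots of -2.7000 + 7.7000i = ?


|z| = sqrt(7.29+59.29) = 8.1597
sqrt((|z|+a)/2) = sqrt((8.1597+(-2.7))/2) = sqrt(2.7298) = 1.6522
sqrt((|z|-a)/2) = sqrt((8.1597-(-2.7))/2) = sqrt(5.4298) = 2.3302

±(1.6522 + 2.3302i) i.e. 1.6522 + 2.3302i and -1.6522 - 2.3302i


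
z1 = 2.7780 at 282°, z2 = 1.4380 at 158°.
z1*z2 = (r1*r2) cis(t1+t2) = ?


r = 2.7780 * 1.4380 = 3.9948
theta = 282° + 158° = 440° = 80° (mod 360)

3.9948 cis(80°)


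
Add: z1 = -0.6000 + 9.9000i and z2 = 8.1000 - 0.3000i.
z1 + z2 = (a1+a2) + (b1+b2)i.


Real: -0.6 + 8.1 = 7.5
Imag: 9.9 - 0.3 = 9.6

7.5000 + 9.6000i


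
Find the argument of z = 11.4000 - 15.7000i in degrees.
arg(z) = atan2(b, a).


Re = 11.4, Im = -15.7
arg = atan2(-15.7, 11.4) = -54.0160 degrees

arg(z) = -54.0160 degrees


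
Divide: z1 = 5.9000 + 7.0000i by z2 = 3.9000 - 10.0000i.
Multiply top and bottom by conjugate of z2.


Conjugate of z2 = 3.9000 + 10.0000i
Numerator: (5.9000 + 7.0000i)(3.9000 + 10.0000i) = -46.9900 + 86.3000i
Denominator: 3.9^2 + (-10)^2 = 115.21
Result = (-46.9900 + 86.3000i)/115.21

-0.4079 + 0.7491i


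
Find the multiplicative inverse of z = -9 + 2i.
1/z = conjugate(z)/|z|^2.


|z|^2 = 81+4 = 85
1/z = (-9 - 2i)/85

1/z = -0.1059 - 0.0235i


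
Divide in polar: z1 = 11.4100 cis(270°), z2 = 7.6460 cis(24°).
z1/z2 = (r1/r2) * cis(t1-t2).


r = 11.4100 / 7.6460 = 1.4923
theta = 270° - 24° = 246° = 246° (mod 360)

1.4923 cis(246°)


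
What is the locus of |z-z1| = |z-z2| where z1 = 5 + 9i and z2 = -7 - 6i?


Equal distances means the locus is the perpendicular bisector of z1 and z2.
Midpoint = ((5+(-7))/2, (9+(-6))/2) = (-1.0000, 1.5000)

Perpendicular bisector through (-1.0000, 1.5000)


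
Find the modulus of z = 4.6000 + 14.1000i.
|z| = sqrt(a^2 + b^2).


|z| = sqrt(4.6^2 + 14.1^2) = sqrt(21.16 + 198.81) = sqrt(219.97) = 14.8314

|z| = 14.8314


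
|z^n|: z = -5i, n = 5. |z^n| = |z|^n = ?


|z| = sqrt(0+25) = sqrt(25) = 5
|z^5| = |z|^5 = 5^5 = 3125

|z^5| = 3125
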